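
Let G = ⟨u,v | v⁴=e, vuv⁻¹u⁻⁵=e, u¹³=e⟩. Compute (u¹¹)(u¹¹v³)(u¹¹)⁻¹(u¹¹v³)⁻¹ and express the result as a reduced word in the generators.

[(u¹¹), (u¹¹v³)] = (u¹¹)·(u¹¹v³)·(u¹¹)⁻¹·(u¹¹v³)⁻¹.
  (u¹¹) · (u¹¹v³) = u⁹v³
  (u⁹v³) · (u²) = u¹²v³
  (u¹²v³) · (u¹⁰v) = u

Answer: u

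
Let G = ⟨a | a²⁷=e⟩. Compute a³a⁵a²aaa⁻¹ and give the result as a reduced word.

Multiply left to right, reducing at each step:
  (a³) · a⁵ = a⁸
  (a⁸) · a² = a¹⁰
  (a¹⁰) · a = a¹¹
  (a¹¹) · a = a¹²
  (a¹²) · a⁻¹ = a¹¹

Answer: a¹¹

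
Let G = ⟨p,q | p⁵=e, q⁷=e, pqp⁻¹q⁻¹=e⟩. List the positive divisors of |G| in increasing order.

|G| = 35 = 5 · 7. By Lagrange's theorem the order of any subgroup divides 35; the divisors of 35 are 1, 5, 7, 35.

Answer: 1, 5, 7, 35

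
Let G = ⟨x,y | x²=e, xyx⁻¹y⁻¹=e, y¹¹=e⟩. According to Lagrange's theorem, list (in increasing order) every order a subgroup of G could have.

|G| = 22 = 2 · 11. By Lagrange's theorem the order of any subgroup divides 22; the divisors of 22 are 1, 2, 11, 22.

Answer: 1, 2, 11, 22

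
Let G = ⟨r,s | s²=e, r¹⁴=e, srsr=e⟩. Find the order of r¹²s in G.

Compute successive powers until reaching e:
  (r¹²s)¹ = r¹²s, (r¹²s)² = e.
The smallest positive k with (r¹²s)ᵏ = e is 2.

Answer: 2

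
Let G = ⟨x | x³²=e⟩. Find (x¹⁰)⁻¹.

The order of (x¹⁰) is 16 (smallest k with (x¹⁰)ᵏ = e), so (x¹⁰)⁻¹ = (x¹⁰)¹⁵ = x²².
Check: (x¹⁰) · (x²²) → (x¹⁰) · x²² = e, giving e as required.

Answer: x²²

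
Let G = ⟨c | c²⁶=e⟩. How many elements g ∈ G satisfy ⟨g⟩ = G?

G is cyclic of order 26. An element generates G iff its order is 26, and a cyclic group of order 26 has exactly φ(26) = 12 such elements.

Answer: 12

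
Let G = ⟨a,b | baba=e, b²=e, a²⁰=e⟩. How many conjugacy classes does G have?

The conjugacy classes (representative and size) are:
  [e] (size 1), [a] (size 2), [a¹⁸] (size 2), [a³] (size 2), [a⁴] (size 2), [a¹⁵] (size 2), [a¹⁴] (size 2), [a⁷] (size 2), [a¹²] (size 2), [a¹¹] (size 2), [a¹⁰] (size 1), [a¹⁸b] (size 10), [a⁵b] (size 10).
Class equation: 1 + 2 + 2 + 2 + 2 + 2 + 2 + 2 + 2 + 2 + 1 + 10 + 10 = 40 = |G|. So G has 13 conjugacy classes.

Answer: 13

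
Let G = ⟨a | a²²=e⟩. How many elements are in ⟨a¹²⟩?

|⟨a¹²⟩| equals the order of a¹². Compute successive powers until reaching e:
  (a¹²)¹ = a¹², (a¹²)² = a², (a¹²)³ = a¹⁴, (a¹²)⁴ = a⁴, (a¹²)⁵ = a¹⁶, (a¹²)⁶ = a⁶, (a¹²)⁷ = a¹⁸, (a¹²)⁸ = a⁸, (a¹²)⁹ = a²⁰, (a¹²)¹⁰ = a¹⁰, (a¹²)¹¹ = e.
The smallest positive k with (a¹²)ᵏ = e is 11, so |⟨a¹²⟩| = 11.

Answer: 11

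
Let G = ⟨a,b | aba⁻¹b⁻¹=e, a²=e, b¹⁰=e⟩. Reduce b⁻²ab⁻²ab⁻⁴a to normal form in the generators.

Multiply left to right, reducing at each step:
  (b⁸) · a = ab⁸
  (ab⁸) · b⁻² = ab⁶
  (ab⁶) · a = b⁶
  (b⁶) · b⁻⁴ = b²
  (b²) · a = ab²

Answer: ab²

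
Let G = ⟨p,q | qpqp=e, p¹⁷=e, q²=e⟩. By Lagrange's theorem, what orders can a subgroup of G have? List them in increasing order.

|G| = 34 = 2 · 17. By Lagrange's theorem the order of any subgroup divides 34; the divisors of 34 are 1, 2, 17, 34.

Answer: 1, 2, 17, 34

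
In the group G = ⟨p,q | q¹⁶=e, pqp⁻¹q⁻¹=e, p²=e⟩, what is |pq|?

Compute successive powers until reaching e:
  (pq)¹ = pq, (pq)² = q², (pq)³ = pq³, (pq)⁴ = q⁴, (pq)⁵ = pq⁵, (pq)⁶ = q⁶, (pq)⁷ = pq⁷, (pq)⁸ = q⁸, (pq)⁹ = pq⁹, (pq)¹⁰ = q¹⁰, (pq)¹¹ = pq¹¹, (pq)¹² = q¹², (pq)¹³ = pq¹³, (pq)¹⁴ = q¹⁴, (pq)¹⁵ = pq¹⁵, (pq)¹⁶ = e.
The smallest positive k with (pq)ᵏ = e is 16.

Answer: 16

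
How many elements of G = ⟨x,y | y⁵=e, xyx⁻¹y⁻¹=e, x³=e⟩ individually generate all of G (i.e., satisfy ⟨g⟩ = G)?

G is cyclic of order 15. An element generates G iff its order is 15, and a cyclic group of order 15 has exactly φ(15) = 8 such elements.

Answer: 8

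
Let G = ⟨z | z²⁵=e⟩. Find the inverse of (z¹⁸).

The order of (z¹⁸) is 25 (smallest k with (z¹⁸)ᵏ = e), so (z¹⁸)⁻¹ = (z¹⁸)²⁴ = z⁷.
Check: (z¹⁸) · (z⁷) → (z¹⁸) · z⁷ = e, giving e as required.

Answer: z⁷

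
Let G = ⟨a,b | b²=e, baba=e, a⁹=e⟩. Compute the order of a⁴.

Compute successive powers until reaching e:
  (a⁴)¹ = a⁴, (a⁴)² = a⁸, (a⁴)³ = a³, (a⁴)⁴ = a⁷, (a⁴)⁵ = a², (a⁴)⁶ = a⁶, (a⁴)⁷ = a, (a⁴)⁸ = a⁵, (a⁴)⁹ = e.
The smallest positive k with (a⁴)ᵏ = e is 9.

Answer: 9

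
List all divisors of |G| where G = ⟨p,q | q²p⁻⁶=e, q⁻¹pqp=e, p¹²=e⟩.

|G| = 24 = 2³ · 3. By Lagrange's theorem the order of any subgroup divides 24; the divisors of 24 are 1, 2, 3, 4, 6, 8, 12, 24.

Answer: 1, 2, 3, 4, 6, 8, 12, 24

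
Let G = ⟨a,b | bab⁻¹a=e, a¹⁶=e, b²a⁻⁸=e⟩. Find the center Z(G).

An element z ∈ Z(G) iff z commutes with every generator.
For example a⁸ is central: (a⁸)·a = a⁹ = a·(a⁸); (a⁸)·b = b⁻¹ = b·(a⁸).
Whereas a ∉ Z(G) since a·b = ab ≠ a⁷b⁻¹ = b·a.
Checking each of the 32 elements this way gives Z(G) = {e, a⁸}, of order 2.

Answer: {e, a⁸}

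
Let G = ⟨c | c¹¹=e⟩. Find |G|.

G is generated by a single element, so G is cyclic. The relator gives c¹¹ = e and no smaller power is forced to be e, so the 11 powers {c, e, c², c³, c⁴, c⁵, c⁶, c⁷, c⁸, c⁹, c¹⁰} are distinct. Hence |G| = 11.

Answer: 11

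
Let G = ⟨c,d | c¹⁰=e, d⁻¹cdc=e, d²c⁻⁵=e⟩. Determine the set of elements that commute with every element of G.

An element z ∈ Z(G) iff z commutes with every generator.
For example c⁵ is central: (c⁵)·c = c⁶ = c·(c⁵); (c⁵)·d = d⁻¹ = d·(c⁵).
Whereas c ∉ Z(G) since c·d = cd ≠ c⁴d⁻¹ = d·c.
Checking each of the 20 elements this way gives Z(G) = {e, c⁵}, of order 2.

Answer: {e, c⁵}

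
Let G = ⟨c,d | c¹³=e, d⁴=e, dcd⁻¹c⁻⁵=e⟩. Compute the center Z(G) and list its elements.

An element z ∈ Z(G) iff z commutes with every generator.
For example e is central: e·c = c = c·e; e·d = d = d·e.
Whereas c ∉ Z(G) since c·d = cd ≠ c⁵d = d·c.
Checking each of the 52 elements this way gives Z(G) = {e}, of order 1.

Answer: {e}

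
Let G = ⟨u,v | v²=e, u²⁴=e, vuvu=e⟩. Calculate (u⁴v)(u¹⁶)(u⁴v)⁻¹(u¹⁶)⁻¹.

[(u⁴v), (u¹⁶)] = (u⁴v)·(u¹⁶)·(u⁴v)⁻¹·(u¹⁶)⁻¹.
  (u⁴v) · (u¹⁶) = u¹²v
  (u¹²v) · (u⁴v) = u⁸
  (u⁸) · (u⁸) = u¹⁶

Answer: u¹⁶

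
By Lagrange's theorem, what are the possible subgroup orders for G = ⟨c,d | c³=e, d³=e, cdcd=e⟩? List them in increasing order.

|G| = 12 = 2² · 3. By Lagrange's theorem the order of any subgroup divides 12; the divisors of 12 are 1, 2, 3, 4, 6, 12.

Answer: 1, 2, 3, 4, 6, 12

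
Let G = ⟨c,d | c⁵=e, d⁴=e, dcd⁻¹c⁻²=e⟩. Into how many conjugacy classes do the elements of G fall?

The conjugacy classes (representative and size) are:
  [e] (size 1), [c⁴] (size 4), [c²d] (size 5), [d²] (size 5), [c³d³] (size 5).
Class equation: 1 + 4 + 5 + 5 + 5 = 20 = |G|. So G has 5 conjugacy classes.

Answer: 5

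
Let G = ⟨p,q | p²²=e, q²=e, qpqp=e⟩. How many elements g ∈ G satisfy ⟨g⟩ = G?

⟨g⟩ = G would require ord(g) = |G| = 44, but the maximum element order in G is 22 < 44. So G is not cyclic and no single element generates it: the count is 0.

Answer: 0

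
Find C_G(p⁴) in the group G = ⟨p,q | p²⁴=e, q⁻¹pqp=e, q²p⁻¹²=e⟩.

⟨p⁴⟩ ⊆ C_G(p⁴) since powers of p⁴ commute with p⁴; so |C_G(p⁴)| ≥ |⟨p⁴⟩| = 6.
By orbit–stabilizer, |C_G(p⁴)| = |G| / |conj. class of p⁴| = 48 / 2 = 24.
The 24 elements commuting with p⁴ are {e, p, p², p³, p⁴, p⁵, p⁶, p⁷, p⁸, p⁹, p¹⁰, p¹¹, p¹², p¹³, p¹⁴, p¹⁵, p¹⁶, p¹⁷, p¹⁸, p¹⁹, p²⁰, p²¹, p²², p²³}.

Answer: {e, p, p², p³, p⁴, p⁵, p⁶, p⁷, p⁸, p⁹, p¹⁰, p¹¹, p¹², p¹³, p¹⁴, p¹⁵, p¹⁶, p¹⁷, p¹⁸, p¹⁹, p²⁰, p²¹, p²², p²³}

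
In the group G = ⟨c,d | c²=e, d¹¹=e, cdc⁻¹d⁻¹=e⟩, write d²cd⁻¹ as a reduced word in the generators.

Multiply left to right, reducing at each step:
  (d²) · c = cd²
  (cd²) · d⁻¹ = cd

Answer: cd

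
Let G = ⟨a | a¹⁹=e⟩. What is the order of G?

G is generated by a single element, so G is cyclic. The relator gives a¹⁹ = e and no smaller power is forced to be e, so the 19 powers {a, e, a², a³, a⁴, a⁵, a⁶, a⁷, a⁸, a⁹, a¹², a¹³, a¹¹, a¹⁰, a¹⁴, a¹⁵, a¹⁶, a¹⁷, a¹⁸} are distinct. Hence |G| = 19.

Answer: 19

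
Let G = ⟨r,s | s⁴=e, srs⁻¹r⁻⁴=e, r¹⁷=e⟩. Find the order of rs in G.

Compute successive powers until reaching e:
  (rs)¹ = rs, (rs)² = r⁵s², (rs)³ = r⁴s³, (rs)⁴ = e.
The smallest positive k with (rs)ᵏ = e is 4.

Answer: 4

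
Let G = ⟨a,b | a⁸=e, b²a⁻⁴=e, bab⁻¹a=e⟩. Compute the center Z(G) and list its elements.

An element z ∈ Z(G) iff z commutes with every generator.
For example a⁴ is central: (a⁴)·a = a⁵ = a·(a⁴); (a⁴)·b = b⁻¹ = b·(a⁴).
Whereas a ∉ Z(G) since a·b = ab ≠ a³b⁻¹ = b·a.
Checking each of the 16 elements this way gives Z(G) = {e, a⁴}, of order 2.

Answer: {e, a⁴}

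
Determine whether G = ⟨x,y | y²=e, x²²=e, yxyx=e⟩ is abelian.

x·y = xy but y·x = x²¹y, so x·y ≠ y·x and G is not abelian.

Answer: No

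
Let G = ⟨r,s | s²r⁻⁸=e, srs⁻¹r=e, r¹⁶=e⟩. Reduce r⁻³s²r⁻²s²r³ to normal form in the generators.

Multiply left to right, reducing at each step:
  (r¹³) · s² = r⁵
  (r⁵) · r⁻² = r³
  (r³) · s² = r¹¹
  (r¹¹) · r³ = r¹⁴

Answer: r¹⁴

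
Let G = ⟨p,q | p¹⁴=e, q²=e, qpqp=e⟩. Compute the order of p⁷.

Compute successive powers until reaching e:
  (p⁷)¹ = p⁷, (p⁷)² = e.
The smallest positive k with (p⁷)ᵏ = e is 2.

Answer: 2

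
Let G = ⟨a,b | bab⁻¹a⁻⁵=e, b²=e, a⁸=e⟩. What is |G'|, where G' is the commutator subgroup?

G' = [G, G] is generated by all commutators. The generator-pair commutators are: [a, b] = a⁴.
The subgroup they normally generate is {e, a⁴}, of order 2.
Check: |G/G'| = 16/2 = 8 is the order of the abelianisation.

Answer: 2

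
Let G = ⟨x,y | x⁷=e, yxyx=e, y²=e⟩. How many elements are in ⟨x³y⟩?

|⟨x³y⟩| equals the order of x³y. Compute successive powers until reaching e:
  (x³y)¹ = x³y, (x³y)² = e.
The smallest positive k with (x³y)ᵏ = e is 2, so |⟨x³y⟩| = 2.

Answer: 2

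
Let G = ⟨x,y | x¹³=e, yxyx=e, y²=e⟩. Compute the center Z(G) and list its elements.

An element z ∈ Z(G) iff z commutes with every generator.
For example e is central: e·x = x = x·e; e·y = y = y·e.
Whereas x ∉ Z(G) since x·y = xy ≠ x¹²y = y·x.
Checking each of the 26 elements this way gives Z(G) = {e}, of order 1.

Answer: {e}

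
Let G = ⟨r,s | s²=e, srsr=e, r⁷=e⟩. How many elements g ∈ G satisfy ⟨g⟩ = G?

⟨g⟩ = G would require ord(g) = |G| = 14, but the maximum element order in G is 7 < 14. So G is not cyclic and no single element generates it: the count is 0.

Answer: 0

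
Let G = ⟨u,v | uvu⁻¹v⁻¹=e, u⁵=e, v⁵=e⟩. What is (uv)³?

Compute successive powers of (uv), reducing at each step:
  (uv)²: (uv) · u = u²v;   (u²v) · v = u²v²
  (uv)³: (u²v²) · u = u³v²;   (u³v²) · v = u³v³

Answer: u³v³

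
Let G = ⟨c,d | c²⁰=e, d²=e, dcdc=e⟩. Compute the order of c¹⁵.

Compute successive powers until reaching e:
  (c¹⁵)¹ = c¹⁵, (c¹⁵)² = c¹⁰, (c¹⁵)³ = c⁵, (c¹⁵)⁴ = e.
The smallest positive k with (c¹⁵)ᵏ = e is 4.

Answer: 4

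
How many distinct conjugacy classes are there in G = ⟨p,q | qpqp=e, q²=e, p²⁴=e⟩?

The conjugacy classes (representative and size) are:
  [e] (size 1), [p²³] (size 2), [p²] (size 2), [p³] (size 2), [p²⁰] (size 2), [p¹⁹] (size 2), [p⁶] (size 2), [p⁷] (size 2), [p⁸] (size 2), [p⁹] (size 2), [p¹⁴] (size 2), [p¹¹] (size 2), [p¹²] (size 1), [p⁴q] (size 12), [p⁵q] (size 12).
Class equation: 1 + 2 + 2 + 2 + 2 + 2 + 2 + 2 + 2 + 2 + 2 + 2 + 1 + 12 + 12 = 48 = |G|. So G has 15 conjugacy classes.

Answer: 15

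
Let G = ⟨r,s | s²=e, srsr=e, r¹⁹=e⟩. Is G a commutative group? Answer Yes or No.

r·s = rs but s·r = r¹⁸s, so r·s ≠ s·r and G is not abelian.

Answer: No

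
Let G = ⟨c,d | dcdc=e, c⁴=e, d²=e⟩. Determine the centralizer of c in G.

⟨c⟩ ⊆ C_G(c) since powers of c commute with c; so |C_G(c)| ≥ |⟨c⟩| = 4.
By orbit–stabilizer, |C_G(c)| = |G| / |conj. class of c| = 8 / 2 = 4.
The 4 elements commuting with c are {e, c, c², c³}.

Answer: {e, c, c², c³}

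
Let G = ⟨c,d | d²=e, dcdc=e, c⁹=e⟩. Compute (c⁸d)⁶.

Compute successive powers of (c⁸d), reducing at each step:
  (c⁸d)²: (c⁸d) · c⁸ = d;   d · d = e
  (c⁸d)³: e · c⁸ = c⁸;   (c⁸) · d = c⁸d
  (c⁸d)⁴: (c⁸d) · c⁸ = d;   d · d = e
  (c⁸d)⁵: e · c⁸ = c⁸;   (c⁸) · d = c⁸d
  (c⁸d)⁶: (c⁸d) · c⁸ = d;   d · d = e

Answer: e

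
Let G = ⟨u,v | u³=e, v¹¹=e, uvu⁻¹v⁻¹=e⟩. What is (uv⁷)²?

Compute successive powers of (uv⁷), reducing at each step:
  (uv⁷)²: (uv⁷) · u = u²v⁷;   (u²v⁷) · v⁷ = u²v³

Answer: u²v³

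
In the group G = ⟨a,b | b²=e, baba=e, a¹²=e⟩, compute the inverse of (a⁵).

The order of (a⁵) is 12 (smallest k with (a⁵)ᵏ = e), so (a⁵)⁻¹ = (a⁵)¹¹ = a⁷.
Check: (a⁵) · (a⁷) → (a⁵) · a⁷ = e, giving e as required.

Answer: a⁷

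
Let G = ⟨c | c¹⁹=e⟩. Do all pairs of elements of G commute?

G has a single generator, so G is cyclic and hence abelian.

Answer: Yes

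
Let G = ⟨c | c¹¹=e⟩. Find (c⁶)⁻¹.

The order of (c⁶) is 11 (smallest k with (c⁶)ᵏ = e), so (c⁶)⁻¹ = (c⁶)¹⁰ = c⁵.
Check: (c⁶) · (c⁵) → (c⁶) · c⁵ = e, giving e as required.

Answer: c⁵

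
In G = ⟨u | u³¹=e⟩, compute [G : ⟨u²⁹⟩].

First find ord(u²⁹) by computing successive powers:
  (u²⁹)¹ = u²⁹, (u²⁹)² = u²⁷, (u²⁹)³ = u²⁵, (u²⁹)⁴ = u²³, (u²⁹)⁵ = u²¹, (u²⁹)⁶ = u¹⁹, (u²⁹)⁷ = u¹⁷, (u²⁹)⁸ = u¹⁵, (u²⁹)⁹ = u¹³, (u²⁹)¹⁰ = u¹¹, (u²⁹)¹¹ = u⁹, (u²⁹)¹² = u⁷, (u²⁹)¹³ = u⁵, (u²⁹)¹⁴ = u³, (u²⁹)¹⁵ = u, (u²⁹)¹⁶ = u³⁰, (u²⁹)¹⁷ = u²⁸, (u²⁹)¹⁸ = u²⁶, (u²⁹)¹⁹ = u²⁴, (u²⁹)²⁰ = u²², (u²⁹)²¹ = u²⁰, (u²⁹)²² = u¹⁸, (u²⁹)²³ = u¹⁶, (u²⁹)²⁴ = u¹⁴, (u²⁹)²⁵ = u¹², (u²⁹)²⁶ = u¹⁰, (u²⁹)²⁷ = u⁸, (u²⁹)²⁸ = u⁶, (u²⁹)²⁹ = u⁴, (u²⁹)³⁰ = u², (u²⁹)³¹ = e.
So |⟨u²⁹⟩| = ord(u²⁹) = 31. With |G| = 31, by Lagrange [G : ⟨u²⁹⟩] = 31/31 = 1.

Answer: 1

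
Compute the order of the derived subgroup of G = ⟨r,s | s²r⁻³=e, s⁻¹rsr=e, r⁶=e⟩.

G' = [G, G] is generated by all commutators. The generator-pair commutators are: [r, s] = r².
The subgroup they normally generate is {e, r², r⁴}, of order 3.
Check: |G/G'| = 12/3 = 4 is the order of the abelianisation.

Answer: 3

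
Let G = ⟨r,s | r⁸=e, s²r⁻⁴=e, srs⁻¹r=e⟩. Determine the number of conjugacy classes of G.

The conjugacy classes (representative and size) are:
  [e] (size 1), [r⁷] (size 2), [r²] (size 2), [r⁵] (size 2), [r⁴] (size 1), [r²s⁻¹] (size 4), [r³s] (size 4).
Class equation: 1 + 2 + 2 + 2 + 1 + 4 + 4 = 16 = |G|. So G has 7 conjugacy classes.

Answer: 7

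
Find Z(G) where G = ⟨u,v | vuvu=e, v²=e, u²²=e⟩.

An element z ∈ Z(G) iff z commutes with every generator.
For example u¹¹ is central: (u¹¹)·u = u¹² = u·(u¹¹); (u¹¹)·v = u¹¹v = v·(u¹¹).
Whereas u ∉ Z(G) since u·v = uv ≠ u²¹v = v·u.
Checking each of the 44 elements this way gives Z(G) = {e, u¹¹}, of order 2.

Answer: {e, u¹¹}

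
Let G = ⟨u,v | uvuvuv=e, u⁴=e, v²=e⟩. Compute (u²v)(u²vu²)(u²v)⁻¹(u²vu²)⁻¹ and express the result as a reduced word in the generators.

[(u²v), (u²vu²)] = (u²v)·(u²vu²)·(u²v)⁻¹·(u²vu²)⁻¹.
  (u²v) · (u²vu²) = vu²v
  (vu²v) · (vu²) = v
  v · (u²vu²) = u²vu²v

Answer: u²vu²v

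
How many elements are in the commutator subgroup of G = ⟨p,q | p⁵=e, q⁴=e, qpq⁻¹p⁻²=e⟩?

G' = [G, G] is generated by all commutators. The generator-pair commutators are: [p, q] = p⁴.
The subgroup they normally generate is {e, p, p², p³, p⁴}, of order 5.
Check: |G/G'| = 20/5 = 4 is the order of the abelianisation.

Answer: 5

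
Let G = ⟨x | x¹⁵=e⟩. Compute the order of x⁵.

Compute successive powers until reaching e:
  (x⁵)¹ = x⁵, (x⁵)² = x¹⁰, (x⁵)³ = e.
The smallest positive k with (x⁵)ᵏ = e is 3.

Answer: 3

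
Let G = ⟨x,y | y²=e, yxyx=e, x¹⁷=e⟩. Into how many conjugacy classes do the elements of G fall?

The conjugacy classes (representative and size) are:
  [e] (size 1), [x¹⁶] (size 2), [x²] (size 2), [x³] (size 2), [x¹³] (size 2), [x¹²] (size 2), [x⁶] (size 2), [x¹⁰] (size 2), [x⁹] (size 2), [x⁷y] (size 17).
Class equation: 1 + 2 + 2 + 2 + 2 + 2 + 2 + 2 + 2 + 17 = 34 = |G|. So G has 10 conjugacy classes.

Answer: 10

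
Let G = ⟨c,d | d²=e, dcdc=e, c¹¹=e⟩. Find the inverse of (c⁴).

The order of (c⁴) is 11 (smallest k with (c⁴)ᵏ = e), so (c⁴)⁻¹ = (c⁴)¹⁰ = c⁷.
Check: (c⁴) · (c⁷) → (c⁴) · c⁷ = e, giving e as required.

Answer: c⁷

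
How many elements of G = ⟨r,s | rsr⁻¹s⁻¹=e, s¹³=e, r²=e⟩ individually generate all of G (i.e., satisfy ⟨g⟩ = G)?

G is cyclic of order 26. An element generates G iff its order is 26, and a cyclic group of order 26 has exactly φ(26) = 12 such elements.

Answer: 12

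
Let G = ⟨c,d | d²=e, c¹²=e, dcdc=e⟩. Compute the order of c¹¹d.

Compute successive powers until reaching e:
  (c¹¹d)¹ = c¹¹d, (c¹¹d)² = e.
The smallest positive k with (c¹¹d)ᵏ = e is 2.

Answer: 2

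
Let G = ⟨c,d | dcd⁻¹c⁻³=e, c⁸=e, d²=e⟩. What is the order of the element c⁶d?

Compute successive powers until reaching e:
  (c⁶d)¹ = c⁶d, (c⁶d)² = e.
The smallest positive k with (c⁶d)ᵏ = e is 2.

Answer: 2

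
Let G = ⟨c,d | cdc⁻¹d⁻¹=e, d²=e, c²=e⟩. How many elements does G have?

Enumerate words in the generators, reducing via the relations: the distinct elements are
  {c, d, e, cd}.
No further products give new elements, so |G| = 4.

Answer: 4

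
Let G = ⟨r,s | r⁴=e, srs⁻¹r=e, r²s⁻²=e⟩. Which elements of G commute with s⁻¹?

⟨s⁻¹⟩ ⊆ C_G(s⁻¹) since powers of s⁻¹ commute with s⁻¹; so |C_G(s⁻¹)| ≥ |⟨s⁻¹⟩| = 4.
By orbit–stabilizer, |C_G(s⁻¹)| = |G| / |conj. class of s⁻¹| = 8 / 2 = 4.
The 4 elements commuting with s⁻¹ are {e, r², s, s⁻¹}.

Answer: {e, r², s, s⁻¹}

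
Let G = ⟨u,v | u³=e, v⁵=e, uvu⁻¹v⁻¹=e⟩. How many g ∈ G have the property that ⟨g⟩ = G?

G is cyclic of order 15. An element generates G iff its order is 15, and a cyclic group of order 15 has exactly φ(15) = 8 such elements.

Answer: 8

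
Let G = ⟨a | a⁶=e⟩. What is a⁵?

Compute successive powers of a, reducing at each step:
  a²: a · a = a²
  a³: (a²) · a = a³
  a⁴: (a³) · a = a⁴
  a⁵: (a⁴) · a = a⁵

Answer: a⁵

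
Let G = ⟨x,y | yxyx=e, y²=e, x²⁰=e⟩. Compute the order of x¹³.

Compute successive powers until reaching e:
  (x¹³)¹ = x¹³, (x¹³)² = x⁶, (x¹³)³ = x¹⁹, (x¹³)⁴ = x¹², (x¹³)⁵ = x⁵, (x¹³)⁶ = x¹⁸, (x¹³)⁷ = x¹¹, (x¹³)⁸ = x⁴, (x¹³)⁹ = x¹⁷, (x¹³)¹⁰ = x¹⁰, (x¹³)¹¹ = x³, (x¹³)¹² = x¹⁶, (x¹³)¹³ = x⁹, (x¹³)¹⁴ = x², (x¹³)¹⁵ = x¹⁵, (x¹³)¹⁶ = x⁸, (x¹³)¹⁷ = x, (x¹³)¹⁸ = x¹⁴, (x¹³)¹⁹ = x⁷, (x¹³)²⁰ = e.
The smallest positive k with (x¹³)ᵏ = e is 20.

Answer: 20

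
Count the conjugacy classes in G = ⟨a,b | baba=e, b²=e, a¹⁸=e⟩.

The conjugacy classes (representative and size) are:
  [e] (size 1), [a] (size 2), [a²] (size 2), [a³] (size 2), [a¹⁴] (size 2), [a⁵] (size 2), [a¹²] (size 2), [a⁷] (size 2), [a¹⁰] (size 2), [a⁹] (size 1), [a¹⁰b] (size 9), [ab] (size 9).
Class equation: 1 + 2 + 2 + 2 + 2 + 2 + 2 + 2 + 2 + 1 + 9 + 9 = 36 = |G|. So G has 12 conjugacy classes.

Answer: 12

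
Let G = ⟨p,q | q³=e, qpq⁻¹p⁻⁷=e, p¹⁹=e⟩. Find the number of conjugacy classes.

The conjugacy classes (representative and size) are:
  [e] (size 1), [p¹¹] (size 3), [p¹⁴] (size 3), [p⁶] (size 3), [p¹⁷] (size 3), [p¹²] (size 3), [p¹⁰] (size 3), [p²q] (size 19), [p¹⁸q²] (size 19).
Class equation: 1 + 3 + 3 + 3 + 3 + 3 + 3 + 19 + 19 = 57 = |G|. So G has 9 conjugacy classes.

Answer: 9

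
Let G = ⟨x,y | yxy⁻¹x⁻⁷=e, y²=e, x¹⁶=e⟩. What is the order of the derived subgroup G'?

G' = [G, G] is generated by all commutators. The generator-pair commutators are: [x, y] = x¹⁰.
The subgroup they normally generate is {e, x², x⁴, x⁶, x⁸, x¹⁰, x¹², x¹⁴}, of order 8.
Check: |G/G'| = 32/8 = 4 is the order of the abelianisation.

Answer: 8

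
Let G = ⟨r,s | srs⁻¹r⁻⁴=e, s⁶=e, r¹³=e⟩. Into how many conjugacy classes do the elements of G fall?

The conjugacy classes (representative and size) are:
  [e] (size 1), [r⁴] (size 6), [r¹¹] (size 6), [r⁷s] (size 13), [r⁸s²] (size 13), [r¹²s³] (size 13), [r⁵s⁴] (size 13), [r¹¹s⁵] (size 13).
Class equation: 1 + 6 + 6 + 13 + 13 + 13 + 13 + 13 = 78 = |G|. So G has 8 conjugacy classes.

Answer: 8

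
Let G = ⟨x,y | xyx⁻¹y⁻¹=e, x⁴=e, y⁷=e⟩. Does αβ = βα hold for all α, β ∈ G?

Each pair of generators commutes: x·y = xy = y·x. Since the generators pairwise commute, every element of G commutes with every other, so G is abelian.

Answer: Yes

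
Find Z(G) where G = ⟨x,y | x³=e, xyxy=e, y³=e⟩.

An element z ∈ Z(G) iff z commutes with every generator.
For example e is central: e·x = x = x·e; e·y = y = y·e.
Whereas x ∉ Z(G) since x·y = xy ≠ x²y² = y·x.
Checking each of the 12 elements this way gives Z(G) = {e}, of order 1.

Answer: {e}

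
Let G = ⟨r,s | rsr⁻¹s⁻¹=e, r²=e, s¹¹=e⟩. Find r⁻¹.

The order of r is 2 (smallest k with rᵏ = e), so r⁻¹ = r¹ = r.
Check: r · r → r · r = e, giving e as required.

Answer: r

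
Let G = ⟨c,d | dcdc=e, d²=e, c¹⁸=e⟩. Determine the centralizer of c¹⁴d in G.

⟨c¹⁴d⟩ ⊆ C_G(c¹⁴d) since powers of c¹⁴d commute with c¹⁴d; so |C_G(c¹⁴d)| ≥ |⟨c¹⁴d⟩| = 2.
By orbit–stabilizer, |C_G(c¹⁴d)| = |G| / |conj. class of c¹⁴d| = 36 / 9 = 4.
The 4 elements commuting with c¹⁴d are {e, c⁹, c⁵d, c¹⁴d}.

Answer: {e, c⁹, c⁵d, c¹⁴d}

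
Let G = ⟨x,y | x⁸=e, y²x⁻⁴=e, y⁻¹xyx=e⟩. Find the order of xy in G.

Compute successive powers until reaching e:
  (xy)¹ = xy, (xy)² = x⁴, (xy)³ = xy⁻¹, (xy)⁴ = e.
The smallest positive k with (xy)ᵏ = e is 4.

Answer: 4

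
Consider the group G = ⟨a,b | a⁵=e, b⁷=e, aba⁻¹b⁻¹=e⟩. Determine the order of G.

Enumerate words in the generators, reducing via the relations: the distinct elements are
  {a, b, e, ab, a², a³, a⁴, b², b³, b⁴, b⁵, b⁶, ab², ab³, ab⁴, ab⁵, ab⁶, a²b, a³b, a⁴b, a²b², a²b³, a²b⁴, a²b⁵, a²b⁶, a³b², a³b³, a³b⁴, a³b⁵, a³b⁶, a⁴b², a⁴b³, a⁴b⁴, a⁴b⁵, a⁴b⁶}.
No further products give new elements, so |G| = 35.

Answer: 35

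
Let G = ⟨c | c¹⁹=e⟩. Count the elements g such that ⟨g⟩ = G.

G is cyclic of order 19. An element generates G iff its order is 19, and a cyclic group of order 19 has exactly φ(19) = 18 such elements.

Answer: 18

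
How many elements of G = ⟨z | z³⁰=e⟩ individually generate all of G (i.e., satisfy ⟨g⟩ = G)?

G is cyclic of order 30. An element generates G iff its order is 30, and a cyclic group of order 30 has exactly φ(30) = 8 such elements.

Answer: 8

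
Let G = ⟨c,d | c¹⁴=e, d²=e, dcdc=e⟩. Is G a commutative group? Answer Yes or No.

c·d = cd but d·c = c¹³d, so c·d ≠ d·c and G is not abelian.

Answer: No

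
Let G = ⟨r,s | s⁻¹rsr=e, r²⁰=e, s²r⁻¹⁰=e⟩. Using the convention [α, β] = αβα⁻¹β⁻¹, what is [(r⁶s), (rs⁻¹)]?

[(r⁶s), (rs⁻¹)] = (r⁶s)·(rs⁻¹)·(r⁶s)⁻¹·(rs⁻¹)⁻¹.
  (r⁶s) · (rs⁻¹) = r⁵
  (r⁵) · (r⁶s⁻¹) = rs
  (rs) · (rs) = r¹⁰

Answer: r¹⁰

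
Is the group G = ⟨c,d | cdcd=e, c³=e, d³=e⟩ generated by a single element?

Every cyclic group is abelian. But c·d = cd while d·c = c²d², so c·d ≠ d·c and G is not abelian. Hence G is not cyclic.

Answer: No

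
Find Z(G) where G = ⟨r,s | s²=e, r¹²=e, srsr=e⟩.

An element z ∈ Z(G) iff z commutes with every generator.
For example r⁶ is central: (r⁶)·r = r⁷ = r·(r⁶); (r⁶)·s = r⁶s = s·(r⁶).
Whereas r ∉ Z(G) since r·s = rs ≠ r¹¹s = s·r.
Checking each of the 24 elements this way gives Z(G) = {e, r⁶}, of order 2.

Answer: {e, r⁶}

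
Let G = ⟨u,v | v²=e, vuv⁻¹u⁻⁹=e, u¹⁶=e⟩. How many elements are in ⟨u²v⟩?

|⟨u²v⟩| equals the order of u²v. Compute successive powers until reaching e:
  (u²v)¹ = u²v, (u²v)² = u⁴, (u²v)³ = u⁶v, (u²v)⁴ = u⁸, (u²v)⁵ = u¹⁰v, (u²v)⁶ = u¹², (u²v)⁷ = u¹⁴v, (u²v)⁸ = e.
The smallest positive k with (u²v)ᵏ = e is 8, so |⟨u²v⟩| = 8.

Answer: 8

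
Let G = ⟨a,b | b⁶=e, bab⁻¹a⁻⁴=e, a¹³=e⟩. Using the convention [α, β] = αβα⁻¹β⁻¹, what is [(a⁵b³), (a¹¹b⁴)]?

[(a⁵b³), (a¹¹b⁴)] = (a⁵b³)·(a¹¹b⁴)·(a⁵b³)⁻¹·(a¹¹b⁴)⁻¹.
  (a⁵b³) · (a¹¹b⁴) = a⁷b
  (a⁷b) · (a⁵b³) = ab⁴
  (ab⁴) · (a⁶b²) = a³

Answer: a³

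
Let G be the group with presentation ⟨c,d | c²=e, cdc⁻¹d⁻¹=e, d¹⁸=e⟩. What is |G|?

Enumerate words in the generators, reducing via the relations: the distinct elements are
  {c, d, e, cd, d², d³, d⁴, d⁵, d⁶, d⁷, d⁸, d⁹, cd², cd³, cd⁴, cd⁵, cd⁶, cd⁷, cd⁸, cd⁹, d¹², d¹³, d¹¹, d¹⁰, d¹⁴, d¹⁵, d¹⁶, d¹⁷, cd¹², cd¹³, cd¹¹, cd¹⁰, cd¹⁴, cd¹⁵, cd¹⁶, cd¹⁷}.
No further products give new elements, so |G| = 36.

Answer: 36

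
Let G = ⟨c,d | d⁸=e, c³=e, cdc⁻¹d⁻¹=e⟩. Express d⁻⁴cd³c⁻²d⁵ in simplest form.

Multiply left to right, reducing at each step:
  (d⁴) · c = cd⁴
  (cd⁴) · d³ = cd⁷
  (cd⁷) · c⁻² = c²d⁷
  (c²d⁷) · d⁵ = c²d⁴

Answer: c²d⁴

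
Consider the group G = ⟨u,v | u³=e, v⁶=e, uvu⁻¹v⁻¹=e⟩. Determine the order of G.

Enumerate words in the generators, reducing via the relations: the distinct elements are
  {e, u, v, uv, u², v², v³, v⁴, v⁵, uv², uv³, uv⁴, uv⁵, u²v, u²v², u²v³, u²v⁴, u²v⁵}.
No further products give new elements, so |G| = 18.

Answer: 18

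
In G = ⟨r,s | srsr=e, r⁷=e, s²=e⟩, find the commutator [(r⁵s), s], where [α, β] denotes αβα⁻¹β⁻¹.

[(r⁵s), s] = (r⁵s)·s·(r⁵s)⁻¹·s⁻¹.
  (r⁵s) · s = r⁵
  (r⁵) · (r⁵s) = r³s
  (r³s) · s = r³

Answer: r³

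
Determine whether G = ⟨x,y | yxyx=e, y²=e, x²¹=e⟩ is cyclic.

Every cyclic group is abelian. But x·y = xy while y·x = x²⁰y, so x·y ≠ y·x and G is not abelian. Hence G is not cyclic.

Answer: No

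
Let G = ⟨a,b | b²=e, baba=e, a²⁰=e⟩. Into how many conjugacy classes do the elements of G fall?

The conjugacy classes (representative and size) are:
  [e] (size 1), [a] (size 2), [a¹⁸] (size 2), [a³] (size 2), [a⁴] (size 2), [a¹⁵] (size 2), [a¹⁴] (size 2), [a⁷] (size 2), [a¹²] (size 2), [a¹¹] (size 2), [a¹⁰] (size 1), [a¹⁸b] (size 10), [a⁵b] (size 10).
Class equation: 1 + 2 + 2 + 2 + 2 + 2 + 2 + 2 + 2 + 2 + 1 + 10 + 10 = 40 = |G|. So G has 13 conjugacy classes.

Answer: 13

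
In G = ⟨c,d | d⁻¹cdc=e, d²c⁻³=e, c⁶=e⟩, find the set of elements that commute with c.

⟨c⟩ ⊆ C_G(c) since powers of c commute with c; so |C_G(c)| ≥ |⟨c⟩| = 6.
By orbit–stabilizer, |C_G(c)| = |G| / |conj. class of c| = 12 / 2 = 6.
The 6 elements commuting with c are {e, c, c², c³, c⁴, c⁵}.

Answer: {e, c, c², c³, c⁴, c⁵}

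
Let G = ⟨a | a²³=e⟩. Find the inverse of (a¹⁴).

The order of (a¹⁴) is 23 (smallest k with (a¹⁴)ᵏ = e), so (a¹⁴)⁻¹ = (a¹⁴)²² = a⁹.
Check: (a¹⁴) · (a⁹) → (a¹⁴) · a⁹ = e, giving e as required.

Answer: a⁹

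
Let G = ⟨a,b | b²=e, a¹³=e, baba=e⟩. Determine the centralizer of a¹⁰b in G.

⟨a¹⁰b⟩ ⊆ C_G(a¹⁰b) since powers of a¹⁰b commute with a¹⁰b; so |C_G(a¹⁰b)| ≥ |⟨a¹⁰b⟩| = 2.
By orbit–stabilizer, |C_G(a¹⁰b)| = |G| / |conj. class of a¹⁰b| = 26 / 13 = 2.
The 2 elements commuting with a¹⁰b are {e, a¹⁰b}.

Answer: {e, a¹⁰b}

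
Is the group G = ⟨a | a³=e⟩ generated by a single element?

|G| = 3. The element a has order 3 (its powers give 3 distinct elements), so ⟨a⟩ = G and G is cyclic.

Answer: Yes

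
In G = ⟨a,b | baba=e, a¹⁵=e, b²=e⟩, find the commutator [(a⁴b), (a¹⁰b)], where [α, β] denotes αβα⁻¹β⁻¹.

[(a⁴b), (a¹⁰b)] = (a⁴b)·(a¹⁰b)·(a⁴b)⁻¹·(a¹⁰b)⁻¹.
  (a⁴b) · (a¹⁰b) = a⁹
  (a⁹) · (a⁴b) = a¹³b
  (a¹³b) · (a¹⁰b) = a³

Answer: a³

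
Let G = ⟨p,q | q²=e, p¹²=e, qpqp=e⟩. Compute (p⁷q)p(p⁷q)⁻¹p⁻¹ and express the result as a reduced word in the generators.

[(p⁷q), p] = (p⁷q)·p·(p⁷q)⁻¹·p⁻¹.
  (p⁷q) · p = p⁶q
  (p⁶q) · (p⁷q) = p¹¹
  (p¹¹) · (p¹¹) = p¹⁰

Answer: p¹⁰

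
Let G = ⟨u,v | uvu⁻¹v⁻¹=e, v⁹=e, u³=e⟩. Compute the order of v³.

Compute successive powers until reaching e:
  (v³)¹ = v³, (v³)² = v⁶, (v³)³ = e.
The smallest positive k with (v³)ᵏ = e is 3.

Answer: 3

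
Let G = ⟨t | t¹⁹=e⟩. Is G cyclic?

|G| = 19. The element t has order 19 (its powers give 19 distinct elements), so ⟨t⟩ = G and G is cyclic.

Answer: Yes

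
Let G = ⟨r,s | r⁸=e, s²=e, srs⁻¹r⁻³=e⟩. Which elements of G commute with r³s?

⟨r³s⟩ ⊆ C_G(r³s) since powers of r³s commute with r³s; so |C_G(r³s)| ≥ |⟨r³s⟩| = 4.
By orbit–stabilizer, |C_G(r³s)| = |G| / |conj. class of r³s| = 16 / 4 = 4.
The 4 elements commuting with r³s are {e, r⁴, r³s, r⁷s}.

Answer: {e, r⁴, r³s, r⁷s}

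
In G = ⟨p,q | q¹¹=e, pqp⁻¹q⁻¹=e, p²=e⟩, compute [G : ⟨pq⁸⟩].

First find ord(pq⁸) by computing successive powers:
  (pq⁸)¹ = pq⁸, (pq⁸)² = q⁵, (pq⁸)³ = pq², (pq⁸)⁴ = q¹⁰, (pq⁸)⁵ = pq⁷, (pq⁸)⁶ = q⁴, (pq⁸)⁷ = pq, (pq⁸)⁸ = q⁹, (pq⁸)⁹ = pq⁶, (pq⁸)¹⁰ = q³, (pq⁸)¹¹ = p, (pq⁸)¹² = q⁸, (pq⁸)¹³ = pq⁵, (pq⁸)¹⁴ = q², (pq⁸)¹⁵ = pq¹⁰, (pq⁸)¹⁶ = q⁷, (pq⁸)¹⁷ = pq⁴, (pq⁸)¹⁸ = q, (pq⁸)¹⁹ = pq⁹, (pq⁸)²⁰ = q⁶, (pq⁸)²¹ = pq³, (pq⁸)²² = e.
So |⟨pq⁸⟩| = ord(pq⁸) = 22. With |G| = 22, by Lagrange [G : ⟨pq⁸⟩] = 22/22 = 1.

Answer: 1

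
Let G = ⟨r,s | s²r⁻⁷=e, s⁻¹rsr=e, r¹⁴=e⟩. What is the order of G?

Enumerate words in the generators, reducing via the relations: the distinct elements are
  {e, r, s, rs, r², r³, r⁴, r⁵, r⁶, r⁷, r⁸, r⁹, r²s, r³s, r¹², r¹³, r¹¹, r¹⁰, r⁴s, r⁵s, r⁶s, s⁻¹, rs⁻¹, r²s⁻¹, r³s⁻¹, r⁴s⁻¹, r⁵s⁻¹, r⁶s⁻¹}.
No further products give new elements, so |G| = 28.

Answer: 28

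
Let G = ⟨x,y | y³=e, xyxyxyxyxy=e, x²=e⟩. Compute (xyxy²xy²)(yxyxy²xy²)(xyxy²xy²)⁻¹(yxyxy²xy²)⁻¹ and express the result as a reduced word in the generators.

[(xyxy²xy²), (yxyxy²xy²)] = (xyxy²xy²)·(yxyxy²xy²)·(xyxy²xy²)⁻¹·(yxyxy²xy²)⁻¹.
  (xyxy²xy²) · (yxyxy²xy²) = y²
  (y²) · (yxyxy²x) = xyxy²x
  (xyxy²x) · (yxyxy²xy²) = y²xyxy²xy

Answer: y²xyxy²xy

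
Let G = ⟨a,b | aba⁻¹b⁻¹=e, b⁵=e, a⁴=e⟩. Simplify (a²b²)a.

Compute (a²b²) · a by multiplying left to right and reducing via the relations at each step:
  (a²b²) · a = a³b²

Answer: a³b²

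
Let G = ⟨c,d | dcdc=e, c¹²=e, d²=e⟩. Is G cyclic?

Every cyclic group is abelian. But c·d = cd while d·c = c¹¹d, so c·d ≠ d·c and G is not abelian. Hence G is not cyclic.

Answer: No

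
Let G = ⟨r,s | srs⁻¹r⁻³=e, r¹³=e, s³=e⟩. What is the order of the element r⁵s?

Compute successive powers until reaching e:
  (r⁵s)¹ = r⁵s, (r⁵s)² = r⁷s², (r⁵s)³ = e.
The smallest positive k with (r⁵s)ᵏ = e is 3.

Answer: 3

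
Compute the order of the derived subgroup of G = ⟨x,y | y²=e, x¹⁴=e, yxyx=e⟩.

G' = [G, G] is generated by all commutators. The generator-pair commutators are: [x, y] = x².
The subgroup they normally generate is {e, x², x⁴, x⁶, x⁸, x¹⁰, x¹²}, of order 7.
Check: |G/G'| = 28/7 = 4 is the order of the abelianisation.

Answer: 7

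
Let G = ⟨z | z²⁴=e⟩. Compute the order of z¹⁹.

Compute successive powers until reaching e:
  (z¹⁹)¹ = z¹⁹, (z¹⁹)² = z¹⁴, (z¹⁹)³ = z⁹, (z¹⁹)⁴ = z⁴, (z¹⁹)⁵ = z²³, (z¹⁹)⁶ = z¹⁸, (z¹⁹)⁷ = z¹³, (z¹⁹)⁸ = z⁸, (z¹⁹)⁹ = z³, (z¹⁹)¹⁰ = z²², (z¹⁹)¹¹ = z¹⁷, (z¹⁹)¹² = z¹², (z¹⁹)¹³ = z⁷, (z¹⁹)¹⁴ = z², (z¹⁹)¹⁵ = z²¹, (z¹⁹)¹⁶ = z¹⁶, (z¹⁹)¹⁷ = z¹¹, (z¹⁹)¹⁸ = z⁶, (z¹⁹)¹⁹ = z, (z¹⁹)²⁰ = z²⁰, (z¹⁹)²¹ = z¹⁵, (z¹⁹)²² = z¹⁰, (z¹⁹)²³ = z⁵, (z¹⁹)²⁴ = e.
The smallest positive k with (z¹⁹)ᵏ = e is 24.

Answer: 24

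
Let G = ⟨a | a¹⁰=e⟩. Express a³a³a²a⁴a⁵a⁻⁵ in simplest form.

Multiply left to right, reducing at each step:
  (a³) · a³ = a⁶
  (a⁶) · a² = a⁸
  (a⁸) · a⁴ = a²
  (a²) · a⁵ = a⁷
  (a⁷) · a⁻⁵ = a²

Answer: a²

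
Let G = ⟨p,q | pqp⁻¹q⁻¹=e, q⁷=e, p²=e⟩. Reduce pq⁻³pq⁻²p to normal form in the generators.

Multiply left to right, reducing at each step:
  p · q⁻³ = pq⁴
  (pq⁴) · p = q⁴
  (q⁴) · q⁻² = q²
  (q²) · p = pq²

Answer: pq²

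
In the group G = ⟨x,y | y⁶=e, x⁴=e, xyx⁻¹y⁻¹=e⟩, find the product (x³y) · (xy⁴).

Compute (x³y) · (xy⁴) by multiplying left to right and reducing via the relations at each step:
  (x³y) · x = y
  y · y⁴ = y⁵

Answer: y⁵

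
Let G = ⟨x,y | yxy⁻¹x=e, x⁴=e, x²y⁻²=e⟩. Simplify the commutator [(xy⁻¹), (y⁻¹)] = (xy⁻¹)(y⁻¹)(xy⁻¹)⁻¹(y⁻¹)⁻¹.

[(xy⁻¹), (y⁻¹)] = (xy⁻¹)·(y⁻¹)·(xy⁻¹)⁻¹·(y⁻¹)⁻¹.
  (xy⁻¹) · (y⁻¹) = x³
  (x³) · (xy) = y
  y · y = x²

Answer: x²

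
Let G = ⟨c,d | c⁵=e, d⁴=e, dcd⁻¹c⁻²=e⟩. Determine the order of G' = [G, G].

G' = [G, G] is generated by all commutators. The generator-pair commutators are: [c, d] = c⁴.
The subgroup they normally generate is {e, c, c², c³, c⁴}, of order 5.
Check: |G/G'| = 20/5 = 4 is the order of the abelianisation.

Answer: 5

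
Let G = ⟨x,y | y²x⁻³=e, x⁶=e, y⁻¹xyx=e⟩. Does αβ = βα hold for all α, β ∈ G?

x·y = xy but y·x = x²y⁻¹, so x·y ≠ y·x and G is not abelian.

Answer: No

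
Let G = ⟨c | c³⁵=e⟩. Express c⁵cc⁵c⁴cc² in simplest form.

Multiply left to right, reducing at each step:
  (c⁵) · c = c⁶
  (c⁶) · c⁵ = c¹¹
  (c¹¹) · c⁴ = c¹⁵
  (c¹⁵) · c = c¹⁶
  (c¹⁶) · c² = c¹⁸

Answer: c¹⁸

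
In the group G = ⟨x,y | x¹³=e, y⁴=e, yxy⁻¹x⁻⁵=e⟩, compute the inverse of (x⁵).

The order of (x⁵) is 13 (smallest k with (x⁵)ᵏ = e), so (x⁵)⁻¹ = (x⁵)¹² = x⁸.
Check: (x⁵) · (x⁸) → (x⁵) · x⁸ = e, giving e as required.

Answer: x⁸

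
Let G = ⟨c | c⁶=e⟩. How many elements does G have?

G is generated by a single element, so G is cyclic. The relator gives c⁶ = e and no smaller power is forced to be e, so the 6 powers {c, e, c², c³, c⁴, c⁵} are distinct. Hence |G| = 6.

Answer: 6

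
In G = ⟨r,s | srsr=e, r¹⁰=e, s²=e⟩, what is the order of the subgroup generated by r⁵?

|⟨r⁵⟩| equals the order of r⁵. Compute successive powers until reaching e:
  (r⁵)¹ = r⁵, (r⁵)² = e.
The smallest positive k with (r⁵)ᵏ = e is 2, so |⟨r⁵⟩| = 2.

Answer: 2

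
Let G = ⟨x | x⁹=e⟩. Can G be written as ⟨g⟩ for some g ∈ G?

|G| = 9. The element x has order 9 (its powers give 9 distinct elements), so ⟨x⟩ = G and G is cyclic.

Answer: Yes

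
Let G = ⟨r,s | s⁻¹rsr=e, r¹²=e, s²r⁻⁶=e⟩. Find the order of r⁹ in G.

Compute successive powers until reaching e:
  (r⁹)¹ = r⁹, (r⁹)² = r⁶, (r⁹)³ = r³, (r⁹)⁴ = e.
The smallest positive k with (r⁹)ᵏ = e is 4.

Answer: 4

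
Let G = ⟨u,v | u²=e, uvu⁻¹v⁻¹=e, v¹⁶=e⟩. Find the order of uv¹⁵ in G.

Compute successive powers until reaching e:
  (uv¹⁵)¹ = uv¹⁵, (uv¹⁵)² = v¹⁴, (uv¹⁵)³ = uv¹³, (uv¹⁵)⁴ = v¹², (uv¹⁵)⁵ = uv¹¹, (uv¹⁵)⁶ = v¹⁰, (uv¹⁵)⁷ = uv⁹, (uv¹⁵)⁸ = v⁸, (uv¹⁵)⁹ = uv⁷, (uv¹⁵)¹⁰ = v⁶, (uv¹⁵)¹¹ = uv⁵, (uv¹⁵)¹² = v⁴, (uv¹⁵)¹³ = uv³, (uv¹⁵)¹⁴ = v², (uv¹⁵)¹⁵ = uv, (uv¹⁵)¹⁶ = e.
The smallest positive k with (uv¹⁵)ᵏ = e is 16.

Answer: 16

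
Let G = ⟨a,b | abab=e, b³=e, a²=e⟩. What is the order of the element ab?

Compute successive powers until reaching e:
  (ab)¹ = ab, (ab)² = e.
The smallest positive k with (ab)ᵏ = e is 2.

Answer: 2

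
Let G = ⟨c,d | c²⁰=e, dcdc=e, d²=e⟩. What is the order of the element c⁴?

Compute successive powers until reaching e:
  (c⁴)¹ = c⁴, (c⁴)² = c⁸, (c⁴)³ = c¹², (c⁴)⁴ = c¹⁶, (c⁴)⁵ = e.
The smallest positive k with (c⁴)ᵏ = e is 5.

Answer: 5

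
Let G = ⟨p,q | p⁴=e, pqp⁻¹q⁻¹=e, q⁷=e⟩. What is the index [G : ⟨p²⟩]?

First find ord(p²) by computing successive powers:
  (p²)¹ = p², (p²)² = e.
So |⟨p²⟩| = ord(p²) = 2. With |G| = 28, by Lagrange [G : ⟨p²⟩] = 28/2 = 14.

Answer: 14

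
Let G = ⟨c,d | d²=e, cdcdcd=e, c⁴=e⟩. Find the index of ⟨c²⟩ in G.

First find ord(c²) by computing successive powers:
  (c²)¹ = c², (c²)² = e.
So |⟨c²⟩| = ord(c²) = 2. With |G| = 24, by Lagrange [G : ⟨c²⟩] = 24/2 = 12.

Answer: 12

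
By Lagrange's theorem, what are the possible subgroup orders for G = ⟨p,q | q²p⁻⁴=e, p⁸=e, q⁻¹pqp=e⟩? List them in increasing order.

|G| = 16 = 2⁴. By Lagrange's theorem the order of any subgroup divides 16; the divisors of 16 are 1, 2, 4, 8, 16.

Answer: 1, 2, 4, 8, 16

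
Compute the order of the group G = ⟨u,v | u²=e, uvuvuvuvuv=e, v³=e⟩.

Enumerate words in the generators, reducing via the relations: the distinct elements are
  {e, u, v, uv, vu, v², uvu, uv², vuv, v²u, uvuv, uv²u, vuvu, vuv², v²uv, uvuvu, uvuv², uv²uv, vuv²u, v²uvu, v²uv², uvuv²u, uv²uvu, uv²uv², vuvuv², vuv²uv, v²uvuv, v²uv²u, uvuv²uv, uv²uvuv, uv²uv²u, vuvuv²u, vuv²uvu, vuv²uv², v²uvuv², v²uv²uv, uvuv²uvu, uvuv²uv², uv²uvuv², vuvuv²uv, vuv²uvuv, v²uvuv²u, v²uv²uvu, uvuv²uvuv, uv²uvuv²u, vuvuv²uv², vuv²uvuv², v²uvuv²uv, v²uv²uvuv, uvuv²uvuv², uv²uvuv²uv, vuv²uvuv²u, v²uvuv²uvu, v²uvuv²uv², v²uv²uvuv², uvuv²uvuv²u, uv²uvuv²uvu, uv²uvuv²uv², vuv²uvuv²uv, uvuv²uvuv²uv}.
No further products give new elements, so |G| = 60.

Answer: 60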